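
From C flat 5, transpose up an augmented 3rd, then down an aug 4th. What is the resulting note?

B flat 4

Up an augmented third from Cb5: E5 (5 semitones up).
Down an augmented fourth from E5: Bb4 (6 semitones down).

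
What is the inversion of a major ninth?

minor seventh

First reduce the compound major ninth to its simple form, a major second.
Interval numbers invert to sum to nine: 2 + 7 = 9, so a second inverts to a seventh.
And major becomes minor under inversion, so we get a minor seventh.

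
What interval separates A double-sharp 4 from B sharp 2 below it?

M14

Descending from A##4 to B#2 is the same interval as ascending B#2 to A##4.
B to A spans seven letter names (B-C-D-E-F-G-A), plus an octave: a fourteenth.
The major fourteenth spans 23 semitones, and B#2 to A##4 is exactly 23 semitones — so this is a major fourteenth.
(Equivalently, a compound major seventh: a major seventh plus an octave.)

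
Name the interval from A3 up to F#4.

major sixth

A to F spans six letter names (A-B-C-D-E-F): a sixth.
The major sixth spans 9 semitones, and A3 to F#4 is exactly 9 semitones — so this is a major sixth.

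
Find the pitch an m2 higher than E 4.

Counting two letter names up from E lands on F.
A minor second is 1 semitone; 1 semitone up from E4 gives F4.

F 4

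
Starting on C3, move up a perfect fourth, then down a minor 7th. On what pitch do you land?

G2

A perfect fourth up from C3 is F3.
A minor seventh down from F3 is G2.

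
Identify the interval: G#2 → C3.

G to C spans four letter names (G-A-B-C), so the interval is some kind of fourth.
G#2 to C3 spans 4 semitones — one semitone narrower than the perfect fourth (5) — giving a diminished fourth.

diminished fourth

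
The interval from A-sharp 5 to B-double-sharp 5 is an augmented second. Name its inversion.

Interval numbers invert to sum to nine: 2 + 7 = 9, so a second inverts to a seventh.
The quality also flips — augmented becomes diminished — giving a diminished seventh.

d7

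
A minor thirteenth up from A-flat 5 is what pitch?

F-flat 7

Counting six letter names plus an octave up from A lands on F.
A minor thirteenth spans 20 semitones, so from Ab5 the target pitch is Fb7.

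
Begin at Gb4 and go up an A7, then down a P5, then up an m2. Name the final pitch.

C5

Up an augmented seventh from Gb4: F#5 (12 semitones up).
A perfect fifth down from F#5 is B4.
Up a minor second from B4: C5 (1 semitone up).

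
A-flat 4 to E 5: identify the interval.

A to E spans five letter names (A-B-C-D-E): a fifth.
The perfect fifth is 7 semitones; here we have 8, one semitone wider: augmented.

augmented 5th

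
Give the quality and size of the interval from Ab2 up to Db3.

perfect fourth

A to D spans four letter names (A-B-C-D): a fourth.
Ab2 to Db3 is 5 semitones, matching the perfect fourth exactly, so the quality is perfect.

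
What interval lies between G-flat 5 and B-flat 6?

major tenth

G to B spans three letter names (G-A-B), plus an octave, so the interval is some kind of tenth.
The major tenth spans 16 semitones, and Gb5 to Bb6 is exactly 16 semitones — so this is a major tenth.
(Equivalently, a compound major third: a major third plus an octave.)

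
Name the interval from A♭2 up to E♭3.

A to E spans five letter names (A-B-C-D-E) — that makes it a fifth of some quality.
Ab2 to Eb3 is 7 semitones, matching the perfect fifth exactly, so the quality is perfect.

perfect fifth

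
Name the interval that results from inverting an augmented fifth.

diminished 4th

Inverted interval numbers add to nine, so a fifth pairs with a fourth (5 + 4 = 9).
The quality also flips — augmented becomes diminished — giving a diminished fourth.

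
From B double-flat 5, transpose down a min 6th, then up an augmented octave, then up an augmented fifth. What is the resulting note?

A sharp 6

A minor sixth down from Bbb5 is Db5.
An augmented octave up from Db5 is D6.
D6 up an augmented fifth → A#6 (8 semitones).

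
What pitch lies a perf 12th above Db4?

Ab5

Counting five letter names plus an octave up from D lands on A.
A perfect twelfth spans 19 semitones, so from Db4 the target pitch is Ab5.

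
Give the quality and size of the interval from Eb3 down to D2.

Descending from Eb3 to D2 is the same interval as ascending D2 to Eb3.
D to E spans two letter names (D-E), plus an octave: a ninth.
At 13 semitones, D2→Eb3 falls one short of a major ninth: minor.
(Equivalently, a compound minor second: a minor second plus an octave.)

m9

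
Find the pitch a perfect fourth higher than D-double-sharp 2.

Four letter names up from D: G.
A perfect fourth is 5 semitones; 5 semitones up from D##2 gives G##2.

G-double-sharp 2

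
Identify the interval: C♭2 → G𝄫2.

C to G spans five letter names (C-D-E-F-G) — that makes it a fifth of some quality.
Cb2 to Gbb2 spans 6 semitones — one semitone narrower than the perfect fifth (7) — giving a diminished fifth.

diminished 5th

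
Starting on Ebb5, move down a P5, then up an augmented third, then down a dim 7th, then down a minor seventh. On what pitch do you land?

Ebb5 down a perfect fifth → Abb4 (7 semitones).
An augmented third up from Abb4 is C5.
Down a diminished seventh from C5: D#4 (9 semitones down).
Down a minor seventh from D#4: E#3 (10 semitones down).

E#3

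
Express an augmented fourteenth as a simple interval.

Take out an octave (7 from the number): 14 − 7 = 7.
Quality carries through unchanged, so the simple form is an augmented seventh.

augmented seventh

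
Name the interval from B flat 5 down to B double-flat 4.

Descending from Bb5 to Bbb4 is the same interval as ascending Bbb4 to Bb5.
B to B is the same letter name, plus an octave: an octave.
A perfect octave would be 12 semitones; Bbb4 to Bb5 is 13, one semitone wider, so the interval is augmented.

A8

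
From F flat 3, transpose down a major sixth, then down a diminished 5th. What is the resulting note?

Fb3 down a major sixth → Abb2 (9 semitones).
Abb2 down a diminished fifth → Db2 (6 semitones).

D flat 2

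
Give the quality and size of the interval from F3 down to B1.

Descending from F3 to B1 is the same interval as ascending B1 to F3.
B to F spans five letter names (B-C-D-E-F), plus an octave: a twelfth.
A perfect twelfth would be 19 semitones; B1 to F3 is 18, one semitone narrower, so the interval is diminished.
(Equivalently, a compound diminished fifth: a diminished fifth plus an octave.)

diminished twelfth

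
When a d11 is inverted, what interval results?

augmented fifth

First reduce the compound diminished eleventh to its simple form, a diminished fourth.
The rule of nine gives the new number: 9 − 4 = 5, so a fourth becomes a fifth.
The quality also flips — diminished becomes augmented — giving an augmented fifth.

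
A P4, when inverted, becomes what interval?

The rule of nine gives the new number: 9 − 4 = 5, so a fourth becomes a fifth.
And perfect stays perfect under inversion, so we get a perfect fifth.

perfect 5th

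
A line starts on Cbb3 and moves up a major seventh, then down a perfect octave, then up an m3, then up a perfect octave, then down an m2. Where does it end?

Cbb3 up a major seventh → Bbb3 (11 semitones).
A perfect octave down from Bbb3 is Bbb2.
Bbb2 up a minor third → Dbb3 (3 semitones).
Up a perfect octave from Dbb3: Dbb4 (12 semitones up).
Dbb4 down a minor second → Cb4 (1 semitone).

Cb4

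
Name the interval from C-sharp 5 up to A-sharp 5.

major sixth

C to A spans six letter names (C-D-E-F-G-A): a sixth.
Counting semitones, C#5→A#5 is 9, which is the major sixth.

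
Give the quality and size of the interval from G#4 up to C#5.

perfect fourth

G to C spans four letter names (G-A-B-C), so the interval is some kind of fourth.
The perfect fourth spans 5 semitones, and G#4 to C#5 is exactly 5 semitones — so this is a perfect fourth.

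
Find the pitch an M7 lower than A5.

Counting seven letter names down from A lands on B.
A major seventh spans 11 semitones, so from A5 the target pitch is Bb4.

Bb4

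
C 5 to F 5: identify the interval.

C to F spans four letter names (C-D-E-F): a fourth.
Counting semitones, C5→F5 is 5, which is the perfect fourth.

perfect fourth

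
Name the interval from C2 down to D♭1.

Descending from C2 to Db1 is the same interval as ascending Db1 to C2.
D to C spans seven letter names (D-E-F-G-A-B-C), so the interval is some kind of seventh.
Counting semitones, Db1→C2 is 11, which is the major seventh.

major 7th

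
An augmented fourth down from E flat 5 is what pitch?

Four letter names down from E: B.
Moving 6 semitones down from Eb5 (the size of an augmented fourth) reaches Bbb4.

B double-flat 4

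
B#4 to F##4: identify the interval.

perfect fourth

Descending from B#4 to F##4 is the same interval as ascending F##4 to B#4.
F to B spans four letter names (F-G-A-B), so the interval is some kind of fourth.
Counting semitones, F##4→B#4 is 5, which is the perfect fourth.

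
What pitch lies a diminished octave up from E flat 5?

E double-flat 6

For an octave the letter name doesn't change: still E, an octave up.
Moving 11 semitones up from Eb5 (the size of a diminished octave) reaches Ebb6.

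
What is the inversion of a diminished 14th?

First reduce the compound diminished fourteenth to its simple form, a diminished seventh.
The rule of nine gives the new number: 9 − 7 = 2, so a seventh becomes a second.
The quality also flips — diminished becomes augmented — giving an augmented second.

augmented second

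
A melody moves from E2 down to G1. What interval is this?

major sixth

Descending from E2 to G1 is the same interval as ascending G1 to E2.
G to E spans six letter names (G-A-B-C-D-E), so the interval is some kind of sixth.
The major sixth spans 9 semitones, and G1 to E2 is exactly 9 semitones — so this is a major sixth.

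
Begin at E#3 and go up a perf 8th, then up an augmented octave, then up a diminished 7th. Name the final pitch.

D#6

E#3 up a perfect octave → E#4 (12 semitones).
E#4 up an augmented octave → E##5 (13 semitones).
E##5 up a diminished seventh → D#6 (9 semitones).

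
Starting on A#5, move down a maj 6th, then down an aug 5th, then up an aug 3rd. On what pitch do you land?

A#5 down a major sixth → C#5 (9 semitones).
Down an augmented fifth from C#5: F4 (8 semitones down).
Up an augmented third from F4: A#4 (5 semitones up).

A#4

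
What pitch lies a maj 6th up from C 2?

A 2

Six letter names up from C: A.
A major sixth spans 9 semitones, so from C2 the target pitch is A2.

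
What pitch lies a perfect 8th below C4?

C3

An octave keeps the letter name C, an octave down from C.
Moving 12 semitones down from C4 (the size of a perfect octave) reaches C3.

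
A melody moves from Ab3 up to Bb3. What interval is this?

A to B spans two letter names (A-B) — that makes it a second of some quality.
Ab3 to Bb3 is 2 semitones, matching the major second exactly, so the quality is major.

major second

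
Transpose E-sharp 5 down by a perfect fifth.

The fifth takes the letter from E down to A.
Moving 7 semitones down from E#5 (the size of a perfect fifth) reaches A#4.

A-sharp 4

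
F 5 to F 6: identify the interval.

perfect octave

F to F is the same letter name, plus an octave — that makes it an octave of some quality.
Counting semitones, F5→F6 is 12, which is the perfect octave.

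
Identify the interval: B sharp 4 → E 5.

B to E spans four letter names (B-C-D-E), so the interval is some kind of fourth.
A perfect fourth would be 5 semitones; B#4 to E5 is 4, one semitone narrower, so the interval is diminished.

d4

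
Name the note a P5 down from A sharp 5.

The fifth takes the letter from A down to D.
A perfect fifth spans 7 semitones, so from A#5 the target pitch is D#5.

D sharp 5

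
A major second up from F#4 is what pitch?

Counting two letter names up from F lands on G.
A major second is 2 semitones; 2 semitones up from F#4 gives G#4.

G#4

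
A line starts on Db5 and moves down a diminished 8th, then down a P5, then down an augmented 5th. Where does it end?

Cb3

A diminished octave down from Db5 is D4.
A perfect fifth down from D4 is G3.
Down an augmented fifth from G3: Cb3 (8 semitones down).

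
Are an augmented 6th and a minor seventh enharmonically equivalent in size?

Both span 10 semitones: an augmented sixth and a minor seventh are the same chromatic distance.

Yes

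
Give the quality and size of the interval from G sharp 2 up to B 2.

minor third

G to B spans three letter names (G-A-B): a third.
At 3 semitones, G#2→B2 falls one short of a major third: minor.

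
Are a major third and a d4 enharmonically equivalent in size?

A major third spans 4 semitones, and a diminished fourth also spans 4 semitones — they're enharmonic.

Yes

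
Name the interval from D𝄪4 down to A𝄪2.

Descending from D##4 to A##2 is the same interval as ascending A##2 to D##4.
A to D spans four letter names (A-B-C-D), plus an octave — that makes it an eleventh of some quality.
Counting semitones, A##2→D##4 is 17, which is the perfect eleventh.
(Equivalently, a compound perfect fourth: a perfect fourth plus an octave.)

P11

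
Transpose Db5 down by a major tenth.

Bbb3

Three letters down from D (plus an octave) reaches B.
Moving 16 semitones down from Db5 (the size of a major tenth) reaches Bbb3.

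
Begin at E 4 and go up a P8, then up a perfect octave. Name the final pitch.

E 6

A perfect octave up from E4 is E5.
E5 up a perfect octave → E6 (12 semitones).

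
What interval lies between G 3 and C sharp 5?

augmented eleventh

G to C spans four letter names (G-A-B-C), plus an octave — that makes it an eleventh of some quality.
G3 to C#5 spans 18 semitones — one semitone wider than the perfect eleventh (17) — giving an augmented eleventh.
(Equivalently, a compound augmented fourth: an augmented fourth plus an octave.)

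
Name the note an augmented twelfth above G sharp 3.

D double-sharp 5

Five letters up from G (plus an octave) reaches D.
Moving 20 semitones up from G#3 (the size of an augmented twelfth) reaches D##5.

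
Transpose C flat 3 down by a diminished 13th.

Six letters down from C (plus an octave) reaches E.
Moving 19 semitones down from Cb3 (the size of a diminished thirteenth) reaches E1.

E 1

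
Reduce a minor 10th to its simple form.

Each octave removed subtracts seven from the number: 10 − 7 = 3.
That makes a minor tenth a compound minor third — an octave plus a minor third.

minor 3rd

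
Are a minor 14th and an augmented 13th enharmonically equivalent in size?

Yes

Both span 22 semitones: a minor fourteenth and an augmented thirteenth are the same chromatic distance.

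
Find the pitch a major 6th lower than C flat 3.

The sixth takes the letter from C down to E.
Moving 9 semitones down from Cb3 (the size of a major sixth) reaches Ebb2.

E double-flat 2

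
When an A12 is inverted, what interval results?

First reduce the compound augmented twelfth to its simple form, an augmented fifth.
Interval numbers invert to sum to nine: 5 + 4 = 9, so a fifth inverts to a fourth.
Quality inverts too: augmented becomes diminished. That makes the inversion a diminished fourth.

diminished 4th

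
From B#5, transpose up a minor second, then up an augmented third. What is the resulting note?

Up a minor second from B#5: C#6 (1 semitone up).
An augmented third up from C#6 is E##6.

E##6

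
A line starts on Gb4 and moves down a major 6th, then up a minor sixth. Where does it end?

Gb4 down a major sixth → Bbb3 (9 semitones).
A minor sixth up from Bbb3 is Gbb4.

Gbb4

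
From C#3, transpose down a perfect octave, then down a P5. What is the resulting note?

Down a perfect octave from C#3: C#2 (12 semitones down).
A perfect fifth down from C#2 is F#1.

F#1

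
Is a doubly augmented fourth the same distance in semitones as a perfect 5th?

A doubly augmented fourth spans 7 semitones, and a perfect fifth also spans 7 semitones — they're enharmonic.

Yes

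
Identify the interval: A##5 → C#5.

Descending from A##5 to C#5 is the same interval as ascending C#5 to A##5.
C to A spans six letter names (C-D-E-F-G-A), so the interval is some kind of sixth.
A major sixth would be 9 semitones; C#5 to A##5 is 10, one semitone wider, so the interval is augmented.

augmented sixth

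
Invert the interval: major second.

Inverted interval numbers add to nine, so a second pairs with a seventh (2 + 7 = 9).
Quality inverts too: major becomes minor. That makes the inversion a minor seventh.

minor 7th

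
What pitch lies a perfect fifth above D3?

A3

Counting five letter names up from D lands on A.
A perfect fifth spans 7 semitones, so from D3 the target pitch is A3.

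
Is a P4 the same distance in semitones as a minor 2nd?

No

5 semitones (perfect fourth) vs 1 semitone (minor second): not equal.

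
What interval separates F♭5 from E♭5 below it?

minor 2nd

Descending from Fb5 to Eb5 is the same interval as ascending Eb5 to Fb5.
E to F spans two letter names (E-F): a second.
At 1 semitone, Eb5→Fb5 falls one short of a major second: minor.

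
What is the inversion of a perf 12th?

First reduce the compound perfect twelfth to its simple form, a perfect fifth.
The rule of nine gives the new number: 9 − 5 = 4, so a fifth becomes a fourth.
Quality inverts too: perfect stays perfect. That makes the inversion a perfect fourth.

perfect fourth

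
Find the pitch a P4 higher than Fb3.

Counting four letter names up from F lands on B.
Moving 5 semitones up from Fb3 (the size of a perfect fourth) reaches Bbb3.

Bbb3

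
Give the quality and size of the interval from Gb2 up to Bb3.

G to B spans three letter names (G-A-B), plus an octave: a tenth.
Counting semitones, Gb2→Bb3 is 16, which is the major tenth.
(Equivalently, a compound major third: a major third plus an octave.)

major tenth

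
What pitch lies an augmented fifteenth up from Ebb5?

A fifteenth keeps the letter name E, two octaves up from E.
An augmented fifteenth is 25 semitones; 25 semitones up from Ebb5 gives Eb7.

Eb7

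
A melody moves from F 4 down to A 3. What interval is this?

Descending from F4 to A3 is the same interval as ascending A3 to F4.
A to F spans six letter names (A-B-C-D-E-F) — that makes it a sixth of some quality.
A major sixth would be 9 semitones, but A3 to F4 is 8 — one semitone narrower, making it a minor sixth.

minor sixth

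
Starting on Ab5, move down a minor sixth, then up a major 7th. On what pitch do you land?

Down a minor sixth from Ab5: C5 (8 semitones down).
Up a major seventh from C5: B5 (11 semitones up).

B5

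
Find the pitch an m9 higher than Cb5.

Two letters up from C (plus an octave) reaches D.
A minor ninth spans 13 semitones, so from Cb5 the target pitch is Dbb6.

Dbb6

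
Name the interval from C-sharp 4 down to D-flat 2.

augmented 14th

Descending from C#4 to Db2 is the same interval as ascending Db2 to C#4.
D to C spans seven letter names (D-E-F-G-A-B-C), plus an octave — that makes it a fourteenth of some quality.
The major fourteenth is 23 semitones; here we have 24, one semitone wider: augmented.
(Equivalently, a compound augmented seventh: an augmented seventh plus an octave.)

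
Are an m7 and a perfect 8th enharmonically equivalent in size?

10 semitones (minor seventh) vs 12 semitones (perfect octave): not equal.

No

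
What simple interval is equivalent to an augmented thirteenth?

Take out an octave (7 from the number): 13 − 7 = 6.
Quality carries through unchanged, so the simple form is an augmented sixth.

A6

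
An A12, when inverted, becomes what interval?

First reduce the compound augmented twelfth to its simple form, an augmented fifth.
The rule of nine gives the new number: 9 − 5 = 4, so a fifth becomes a fourth.
And augmented becomes diminished under inversion, so we get a diminished fourth.

diminished 4th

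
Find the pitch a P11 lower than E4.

B2

Counting four letter names plus an octave down from E lands on B.
Moving 17 semitones down from E4 (the size of a perfect eleventh) reaches B2.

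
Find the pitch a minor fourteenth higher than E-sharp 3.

D-sharp 5

The fourteenth's letter: E up seven letter names plus an octave → D.
A minor fourteenth is 22 semitones; 22 semitones up from E#3 gives D#5.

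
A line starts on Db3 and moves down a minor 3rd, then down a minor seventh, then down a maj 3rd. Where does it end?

Ab1

Down a minor third from Db3: Bb2 (3 semitones down).
Down a minor seventh from Bb2: C2 (10 semitones down).
C2 down a major third → Ab1 (4 semitones).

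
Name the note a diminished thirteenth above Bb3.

Gbb5

The thirteenth's letter: B up six letter names plus an octave → G.
A diminished thirteenth is 19 semitones; 19 semitones up from Bb3 gives Gbb5.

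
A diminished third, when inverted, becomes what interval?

Inverted interval numbers add to nine, so a third pairs with a sixth (3 + 6 = 9).
Quality inverts too: diminished becomes augmented. That makes the inversion an augmented sixth.

A6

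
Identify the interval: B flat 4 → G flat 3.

major tenth

Descending from Bb4 to Gb3 is the same interval as ascending Gb3 to Bb4.
G to B spans three letter names (G-A-B), plus an octave — that makes it a tenth of some quality.
Gb3 to Bb4 is 16 semitones, matching the major tenth exactly, so the quality is major.
(Equivalently, a compound major third: a major third plus an octave.)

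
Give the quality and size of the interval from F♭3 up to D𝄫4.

F to D spans six letter names (F-G-A-B-C-D): a sixth.
Fb3 to Dbb4 is 8 semitones, a half step short of the major sixth (9), so this is minor.

minor sixth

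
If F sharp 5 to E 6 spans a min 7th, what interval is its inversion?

major 2nd

Inverted interval numbers add to nine, so a seventh pairs with a second (7 + 2 = 9).
And minor becomes major under inversion, so we get a major second.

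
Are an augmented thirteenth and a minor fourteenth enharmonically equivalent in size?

An augmented thirteenth spans 22 semitones, and a minor fourteenth also spans 22 semitones — they're enharmonic.

Yes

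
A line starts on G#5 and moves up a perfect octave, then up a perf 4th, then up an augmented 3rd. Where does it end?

Up a perfect octave from G#5: G#6 (12 semitones up).
G#6 up a perfect fourth → C#7 (5 semitones).
An augmented third up from C#7 is E##7.

E##7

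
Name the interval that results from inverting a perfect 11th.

P5

First reduce the compound perfect eleventh to its simple form, a perfect fourth.
Interval numbers invert to sum to nine: 4 + 5 = 9, so a fourth inverts to a fifth.
Quality inverts too: perfect stays perfect. That makes the inversion a perfect fifth.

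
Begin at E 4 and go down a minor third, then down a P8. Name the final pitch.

C sharp 3

E4 down a minor third → C#4 (3 semitones).
C#4 down a perfect octave → C#3 (12 semitones).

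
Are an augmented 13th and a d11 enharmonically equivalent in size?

An augmented thirteenth spans 22 semitones; a diminished eleventh spans 16 semitones. They differ by 6.

No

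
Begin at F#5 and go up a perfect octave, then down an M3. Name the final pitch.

Up a perfect octave from F#5: F#6 (12 semitones up).
F#6 down a major third → D6 (4 semitones).

D6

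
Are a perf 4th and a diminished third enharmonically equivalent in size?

5 semitones (perfect fourth) vs 2 semitones (diminished third): not equal.

No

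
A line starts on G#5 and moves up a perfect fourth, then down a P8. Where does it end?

C#5

G#5 up a perfect fourth → C#6 (5 semitones).
C#6 down a perfect octave → C#5 (12 semitones).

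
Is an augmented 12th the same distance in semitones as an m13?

Yes

An augmented twelfth spans 20 semitones, and a minor thirteenth also spans 20 semitones — they're enharmonic.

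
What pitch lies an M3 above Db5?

Counting three letter names up from D lands on F.
Moving 4 semitones up from Db5 (the size of a major third) reaches F5.

F5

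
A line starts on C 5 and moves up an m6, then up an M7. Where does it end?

C5 up a minor sixth → Ab5 (8 semitones).
Ab5 up a major seventh → G6 (11 semitones).

G 6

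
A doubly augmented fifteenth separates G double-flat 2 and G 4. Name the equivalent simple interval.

Subtracting seven from the interval number removes an octave: 15 − 7 = 8.
Quality carries through unchanged, so the simple form is a doubly augmented octave.

doubly augmented octave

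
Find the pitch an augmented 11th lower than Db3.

Four letters down from D (plus an octave) reaches A.
An augmented eleventh spans 18 semitones, so from Db3 the target pitch is Abb1.

Abb1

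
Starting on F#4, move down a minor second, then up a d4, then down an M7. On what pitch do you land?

A minor second down from F#4 is E#4.
A diminished fourth up from E#4 is A4.
A major seventh down from A4 is Bb3.

Bb3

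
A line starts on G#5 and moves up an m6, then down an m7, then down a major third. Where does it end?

A minor sixth up from G#5 is E6.
E6 down a minor seventh → F#5 (10 semitones).
Down a major third from F#5: D5 (4 semitones down).

D5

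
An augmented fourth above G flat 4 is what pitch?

Counting four letter names up from G lands on C.
Moving 6 semitones up from Gb4 (the size of an augmented fourth) reaches C5.

C 5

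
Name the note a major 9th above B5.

C#7

Two letters up from B (plus an octave) reaches C.
Moving 14 semitones up from B5 (the size of a major ninth) reaches C#7.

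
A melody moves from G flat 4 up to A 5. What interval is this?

augmented 9th

G to A spans two letter names (G-A), plus an octave: a ninth.
Gb4 to A5 spans 15 semitones — one semitone wider than the major ninth (14) — giving an augmented ninth.
(Equivalently, a compound augmented second: an augmented second plus an octave.)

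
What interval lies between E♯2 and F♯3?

minor ninth

E to F spans two letter names (E-F), plus an octave, so the interval is some kind of ninth.
A major ninth would be 14 semitones, but E#2 to F#3 is 13 — one semitone narrower, making it a minor ninth.
(Equivalently, a compound minor second: a minor second plus an octave.)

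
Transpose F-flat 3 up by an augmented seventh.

The seventh takes the letter from F up to E.
Moving 12 semitones up from Fb3 (the size of an augmented seventh) reaches E4.

E 4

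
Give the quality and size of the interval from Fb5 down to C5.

Descending from Fb5 to C5 is the same interval as ascending C5 to Fb5.
C to F spans four letter names (C-D-E-F), so the interval is some kind of fourth.
C5 to Fb5 spans 4 semitones — one semitone narrower than the perfect fourth (5) — giving a diminished fourth.

diminished fourth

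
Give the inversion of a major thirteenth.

minor 3rd

First reduce the compound major thirteenth to its simple form, a major sixth.
Inverted interval numbers add to nine, so a sixth pairs with a third (6 + 3 = 9).
The quality also flips — major becomes minor — giving a minor third.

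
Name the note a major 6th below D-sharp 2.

Counting six letter names down from D lands on F.
A major sixth spans 9 semitones, so from D#2 the target pitch is F#1.

F-sharp 1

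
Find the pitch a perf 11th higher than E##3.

Counting four letter names plus an octave up from E lands on A.
Moving 17 semitones up from E##3 (the size of a perfect eleventh) reaches A##4.

A##4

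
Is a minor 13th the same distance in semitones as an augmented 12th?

Yes

A minor thirteenth = 20 semitones = an augmented twelfth; enharmonically equal.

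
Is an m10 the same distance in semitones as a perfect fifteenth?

No

A minor tenth spans 15 semitones; a perfect fifteenth spans 24 semitones. They differ by 9.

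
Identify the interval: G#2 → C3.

diminished fourth

G to C spans four letter names (G-A-B-C): a fourth.
G#2 to C3 spans 4 semitones — one semitone narrower than the perfect fourth (5) — giving a diminished fourth.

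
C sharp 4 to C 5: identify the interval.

C to C is the same letter name, plus an octave — that makes it an octave of some quality.
The perfect octave is 12 semitones; here we have 11, one semitone narrower: diminished.

diminished octave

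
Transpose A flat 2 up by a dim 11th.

D double-flat 4

Counting four letter names plus an octave up from A lands on D.
Moving 16 semitones up from Ab2 (the size of a diminished eleventh) reaches Dbb4.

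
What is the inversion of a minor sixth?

M3

Inverted interval numbers add to nine, so a sixth pairs with a third (6 + 3 = 9).
Quality inverts too: minor becomes major. That makes the inversion a major third.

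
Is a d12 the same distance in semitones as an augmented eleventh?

Yes

Both span 18 semitones: a diminished twelfth and an augmented eleventh are the same chromatic distance.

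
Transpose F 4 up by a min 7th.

E flat 5

The seventh takes the letter from F up to E.
Moving 10 semitones up from F4 (the size of a minor seventh) reaches Eb5.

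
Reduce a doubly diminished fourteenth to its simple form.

Subtracting seven from the interval number removes an octave: 14 − 7 = 7.
Quality carries through unchanged, so the simple form is a doubly diminished seventh.

doubly diminished seventh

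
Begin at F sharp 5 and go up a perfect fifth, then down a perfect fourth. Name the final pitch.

F#5 up a perfect fifth → C#6 (7 semitones).
A perfect fourth down from C#6 is G#5.

G sharp 5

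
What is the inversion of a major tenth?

minor 6th

First reduce the compound major tenth to its simple form, a major third.
The rule of nine gives the new number: 9 − 3 = 6, so a third becomes a sixth.
Quality inverts too: major becomes minor. That makes the inversion a minor sixth.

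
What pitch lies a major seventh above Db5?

C6

Counting seven letter names up from D lands on C.
A major seventh is 11 semitones; 11 semitones up from Db5 gives C6.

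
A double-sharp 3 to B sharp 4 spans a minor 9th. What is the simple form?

Take out an octave (7 from the number): 9 − 7 = 2.
So a minor ninth is an octave plus a minor second. The quality is unchanged.

minor 2nd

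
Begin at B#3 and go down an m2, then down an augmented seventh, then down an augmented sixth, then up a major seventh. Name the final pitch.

C3

A minor second down from B#3 is A##3.
A##3 down an augmented seventh → B2 (12 semitones).
B2 down an augmented sixth → Db2 (10 semitones).
A major seventh up from Db2 is C3.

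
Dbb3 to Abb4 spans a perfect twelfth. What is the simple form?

Subtracting seven from the interval number removes an octave: 12 − 7 = 5.
Quality carries through unchanged, so the simple form is a perfect fifth.

P5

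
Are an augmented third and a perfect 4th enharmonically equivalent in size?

Yes

An augmented third = 5 semitones = a perfect fourth; enharmonically equal.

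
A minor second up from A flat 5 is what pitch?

B double-flat 5

The second takes the letter from A up to B.
Moving 1 semitone up from Ab5 (the size of a minor second) reaches Bbb5.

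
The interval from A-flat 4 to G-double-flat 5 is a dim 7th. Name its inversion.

Inverted interval numbers add to nine, so a seventh pairs with a second (7 + 2 = 9).
The quality also flips — diminished becomes augmented — giving an augmented second.

A2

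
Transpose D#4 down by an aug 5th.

Five letter names down from D: G.
Moving 8 semitones down from D#4 (the size of an augmented fifth) reaches G3.

G3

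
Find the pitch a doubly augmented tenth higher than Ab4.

C##6

Three letters up from A (plus an octave) reaches C.
A doubly augmented tenth is 18 semitones; 18 semitones up from Ab4 gives C##6.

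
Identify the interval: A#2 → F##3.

A to F spans six letter names (A-B-C-D-E-F): a sixth.
The major sixth spans 9 semitones, and A#2 to F##3 is exactly 9 semitones — so this is a major sixth.

major sixth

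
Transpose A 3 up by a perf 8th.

A 4

For an octave the letter name doesn't change: still A, an octave up.
A perfect octave spans 12 semitones, so from A3 the target pitch is A4.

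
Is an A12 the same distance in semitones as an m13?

Yes

An augmented twelfth = 20 semitones = a minor thirteenth; enharmonically equal.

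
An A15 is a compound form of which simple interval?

augmented 8th

Each octave removed subtracts seven from the number: 15 − 7 = 8.
That makes an augmented fifteenth a compound augmented octave — an octave plus an augmented octave.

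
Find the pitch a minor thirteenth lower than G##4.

B##2

Six letters down from G (plus an octave) reaches B.
A minor thirteenth is 20 semitones; 20 semitones down from G##4 gives B##2.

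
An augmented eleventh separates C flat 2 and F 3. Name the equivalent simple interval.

augmented 4th

Subtracting seven from the interval number removes an octave: 11 − 7 = 4.
So an augmented eleventh is an octave plus an augmented fourth. The quality is unchanged.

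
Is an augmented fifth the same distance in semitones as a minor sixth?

An augmented fifth spans 8 semitones, and a minor sixth also spans 8 semitones — they're enharmonic.

Yes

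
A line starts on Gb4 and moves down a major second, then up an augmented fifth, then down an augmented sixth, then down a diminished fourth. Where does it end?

Bb3

Gb4 down a major second → Fb4 (2 semitones).
Up an augmented fifth from Fb4: C5 (8 semitones up).
An augmented sixth down from C5 is Ebb4.
Down a diminished fourth from Ebb4: Bb3 (4 semitones down).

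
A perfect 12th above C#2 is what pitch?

Counting five letter names plus an octave up from C lands on G.
A perfect twelfth is 19 semitones; 19 semitones up from C#2 gives G#3.

G#3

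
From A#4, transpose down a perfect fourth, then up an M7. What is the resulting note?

D##5

A#4 down a perfect fourth → E#4 (5 semitones).
E#4 up a major seventh → D##5 (11 semitones).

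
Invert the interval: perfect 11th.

First reduce the compound perfect eleventh to its simple form, a perfect fourth.
Inverted interval numbers add to nine, so a fourth pairs with a fifth (4 + 5 = 9).
The quality also flips — perfect stays perfect — giving a perfect fifth.

perfect fifth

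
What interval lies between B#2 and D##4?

major tenth

B to D spans three letter names (B-C-D), plus an octave, so the interval is some kind of tenth.
B#2 to D##4 is 16 semitones, matching the major tenth exactly, so the quality is major.
(Equivalently, a compound major third: a major third plus an octave.)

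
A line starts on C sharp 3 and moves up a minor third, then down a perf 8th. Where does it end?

A minor third up from C#3 is E3.
A perfect octave down from E3 is E2.

E 2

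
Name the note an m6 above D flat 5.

B double-flat 5

Six letter names up from D: B.
A minor sixth spans 8 semitones, so from Db5 the target pitch is Bbb5.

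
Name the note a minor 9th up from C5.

Db6

The ninth's letter: C up two letter names plus an octave → D.
A minor ninth spans 13 semitones, so from C5 the target pitch is Db6.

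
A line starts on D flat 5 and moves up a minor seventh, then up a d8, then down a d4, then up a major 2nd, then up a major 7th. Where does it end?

A minor seventh up from Db5 is Cb6.
A diminished octave up from Cb6 is Cbb7.
A diminished fourth down from Cbb7 is Gb6.
Up a major second from Gb6: Ab6 (2 semitones up).
Ab6 up a major seventh → G7 (11 semitones).

G 7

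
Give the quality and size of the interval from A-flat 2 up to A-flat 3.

perfect octave

A to A is the same letter name, plus an octave, so the interval is some kind of octave.
Counting semitones, Ab2→Ab3 is 12, which is the perfect octave.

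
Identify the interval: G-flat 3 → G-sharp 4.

G to G is the same letter name, plus an octave — that makes it an octave of some quality.
The perfect octave is 12 semitones; here we have 14, two semitones wider: doubly augmented.

doubly augmented octave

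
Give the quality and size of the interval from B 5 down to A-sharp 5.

Descending from B5 to A#5 is the same interval as ascending A#5 to B5.
A to B spans two letter names (A-B) — that makes it a second of some quality.
At 1 semitone, A#5→B5 falls one short of a major second: minor.

minor second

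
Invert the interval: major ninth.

First reduce the compound major ninth to its simple form, a major second.
Interval numbers invert to sum to nine: 2 + 7 = 9, so a second inverts to a seventh.
And major becomes minor under inversion, so we get a minor seventh.

minor seventh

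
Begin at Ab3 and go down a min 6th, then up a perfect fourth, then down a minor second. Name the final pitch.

Down a minor sixth from Ab3: C3 (8 semitones down).
C3 up a perfect fourth → F3 (5 semitones).
Down a minor second from F3: E3 (1 semitone down).

E3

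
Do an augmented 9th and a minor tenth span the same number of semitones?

Yes

Both span 15 semitones: an augmented ninth and a minor tenth are the same chromatic distance.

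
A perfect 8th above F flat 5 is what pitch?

F flat 6

An octave keeps the letter name F, an octave up from F.
Moving 12 semitones up from Fb5 (the size of a perfect octave) reaches Fb6.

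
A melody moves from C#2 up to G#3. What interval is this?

C to G spans five letter names (C-D-E-F-G), plus an octave: a twelfth.
The perfect twelfth spans 19 semitones, and C#2 to G#3 is exactly 19 semitones — so this is a perfect twelfth.
(Equivalently, a compound perfect fifth: a perfect fifth plus an octave.)

perfect twelfth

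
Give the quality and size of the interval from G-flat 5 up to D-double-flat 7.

diminished 12th

G to D spans five letter names (G-A-B-C-D), plus an octave: a twelfth.
The perfect twelfth is 19 semitones; here we have 18, one semitone narrower: diminished.
(Equivalently, a compound diminished fifth: a diminished fifth plus an octave.)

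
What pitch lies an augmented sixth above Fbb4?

Db5

The sixth takes the letter from F up to D.
An augmented sixth spans 10 semitones, so from Fbb4 the target pitch is Db5.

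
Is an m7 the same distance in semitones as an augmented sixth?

A minor seventh = 10 semitones = an augmented sixth; enharmonically equal.

Yes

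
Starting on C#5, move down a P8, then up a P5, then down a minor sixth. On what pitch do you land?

B#3

C#5 down a perfect octave → C#4 (12 semitones).
C#4 up a perfect fifth → G#4 (7 semitones).
G#4 down a minor sixth → B#3 (8 semitones).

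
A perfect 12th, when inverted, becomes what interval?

First reduce the compound perfect twelfth to its simple form, a perfect fifth.
The rule of nine gives the new number: 9 − 5 = 4, so a fifth becomes a fourth.
And perfect stays perfect under inversion, so we get a perfect fourth.

perfect 4th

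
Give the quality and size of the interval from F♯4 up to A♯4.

F to A spans three letter names (F-G-A): a third.
Counting semitones, F#4→A#4 is 4, which is the major third.

major 3rd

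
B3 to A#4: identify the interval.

major seventh

B to A spans seven letter names (B-C-D-E-F-G-A) — that makes it a seventh of some quality.
Counting semitones, B3→A#4 is 11, which is the major seventh.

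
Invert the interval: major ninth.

minor 7th

First reduce the compound major ninth to its simple form, a major second.
The rule of nine gives the new number: 9 − 2 = 7, so a second becomes a seventh.
The quality also flips — major becomes minor — giving a minor seventh.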